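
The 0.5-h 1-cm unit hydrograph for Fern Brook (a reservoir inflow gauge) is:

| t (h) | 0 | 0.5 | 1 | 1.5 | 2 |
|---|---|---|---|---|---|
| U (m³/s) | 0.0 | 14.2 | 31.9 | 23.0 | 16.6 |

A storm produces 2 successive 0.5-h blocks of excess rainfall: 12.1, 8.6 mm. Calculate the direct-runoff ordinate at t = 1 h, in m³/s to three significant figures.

Q ≈ 50.8 m³/s

By discrete convolution, Q_j = Σ (P_i / 10 mm) · U_{j−i}.
At t = 1 h (j=2): Q = (12.1/10)·31.9 + (8.6/10)·14.2 = 50.8 m³/s.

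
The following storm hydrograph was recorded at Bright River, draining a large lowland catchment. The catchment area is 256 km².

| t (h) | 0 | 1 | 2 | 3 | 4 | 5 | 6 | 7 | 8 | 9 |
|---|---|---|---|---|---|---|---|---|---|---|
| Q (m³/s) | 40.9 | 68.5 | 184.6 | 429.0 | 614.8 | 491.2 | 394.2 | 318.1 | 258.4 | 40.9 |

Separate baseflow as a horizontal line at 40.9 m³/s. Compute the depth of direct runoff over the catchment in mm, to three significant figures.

Direct runoff: 0.0, 27.6, 143.7, 388.1, 573.9, 450.3, 353.3, 277.2, 217.5, 0.0 m³/s; ΣQ_DR = 2432 m³/s.
V = ΣQ_DR · Δt = 2432 × 3600 s = 8.754 × 10^6 m³.
Over A = 256 km², depth = V / A = 34.2 mm.

d ≈ 34.2 mm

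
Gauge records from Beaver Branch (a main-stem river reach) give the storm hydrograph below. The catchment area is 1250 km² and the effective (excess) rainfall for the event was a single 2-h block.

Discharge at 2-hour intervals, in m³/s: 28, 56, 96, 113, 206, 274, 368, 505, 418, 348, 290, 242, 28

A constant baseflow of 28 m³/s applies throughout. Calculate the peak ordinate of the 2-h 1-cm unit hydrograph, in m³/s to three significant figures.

U_p ≈ 318 m³/s

Direct runoff: 0.0, 28.0, 68.0, 85.0, 178.0, 246.0, 340.0, 477.0, 390.0, 320.0, 262.0, 214.0, 0.0 m³/s; ΣQ_DR = 2608 m³/s, peak = 477.0 m³/s.
Runoff depth d = ΣQ_DR·Δt / A = 2608 × 7200 / (1250 km²) = 15.02 mm.
The 1-cm UH is the DRH scaled by (10 mm)/d, so U_p = 477.0 × 10/15.02 = 318 m³/s.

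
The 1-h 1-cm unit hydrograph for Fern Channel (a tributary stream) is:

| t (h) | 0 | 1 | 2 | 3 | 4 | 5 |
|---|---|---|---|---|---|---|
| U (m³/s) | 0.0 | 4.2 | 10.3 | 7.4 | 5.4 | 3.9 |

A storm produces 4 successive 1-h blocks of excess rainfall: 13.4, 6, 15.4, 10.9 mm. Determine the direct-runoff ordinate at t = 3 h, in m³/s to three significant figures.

Q ≈ 22.6 m³/s

By discrete convolution, Q_j = Σ (P_i / 10 mm) · U_{j−i}.
At t = 3 h (j=3): Q = (13.4/10)·7.4 + (6/10)·10.3 + (15.4/10)·4.2 + (10.9/10)·0.0 = 22.6 m³/s.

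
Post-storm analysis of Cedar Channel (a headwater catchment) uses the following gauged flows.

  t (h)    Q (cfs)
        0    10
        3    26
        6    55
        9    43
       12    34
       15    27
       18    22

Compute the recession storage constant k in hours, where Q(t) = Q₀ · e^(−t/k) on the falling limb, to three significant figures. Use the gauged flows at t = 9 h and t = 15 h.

On the falling limb, Q drops from 43 to 27 cfs between t = 9 h and t = 15 h (Δt = 6 h).
k = −Δt / ln(Q₂/Q₁) = −6 / ln(27/43) = 12.9 h.

k ≈ 12.9 h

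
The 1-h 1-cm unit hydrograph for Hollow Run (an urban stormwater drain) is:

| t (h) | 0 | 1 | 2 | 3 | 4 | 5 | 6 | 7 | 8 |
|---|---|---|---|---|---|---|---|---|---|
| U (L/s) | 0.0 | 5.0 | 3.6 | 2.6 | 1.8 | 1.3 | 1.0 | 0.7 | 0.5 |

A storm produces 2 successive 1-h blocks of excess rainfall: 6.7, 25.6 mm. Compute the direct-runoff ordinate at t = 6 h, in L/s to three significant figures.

Q ≈ 4.00 L/s

By discrete convolution, Q_j = Σ (P_i / 10 mm) · U_{j−i}.
At t = 6 h (j=6): Q = (6.7/10)·1.0 + (25.6/10)·1.3 = 4.00 L/s.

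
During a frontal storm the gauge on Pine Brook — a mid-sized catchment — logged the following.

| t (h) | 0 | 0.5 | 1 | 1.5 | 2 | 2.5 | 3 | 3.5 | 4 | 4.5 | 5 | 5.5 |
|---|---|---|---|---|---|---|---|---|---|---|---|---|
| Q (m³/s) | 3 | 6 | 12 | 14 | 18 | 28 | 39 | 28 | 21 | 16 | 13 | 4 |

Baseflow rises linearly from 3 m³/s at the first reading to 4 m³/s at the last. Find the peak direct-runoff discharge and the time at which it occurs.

Q_p = 35.45 m³/s at t = 3 h

Subtracting baseflow gives direct-runoff ordinates: 0.00, 2.91, 8.82, 10.73, 14.64, 24.55, 35.45, 24.36, 17.27, 12.18, 9.09, 0.00 m³/s.
The maximum is 35.45 m³/s, occurring at the reading for t = 3 h.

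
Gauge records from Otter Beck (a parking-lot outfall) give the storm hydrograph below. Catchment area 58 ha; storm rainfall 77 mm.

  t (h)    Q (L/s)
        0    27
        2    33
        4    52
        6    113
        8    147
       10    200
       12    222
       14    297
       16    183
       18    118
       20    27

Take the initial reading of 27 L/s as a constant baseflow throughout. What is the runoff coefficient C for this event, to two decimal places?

ΣQ_DR = 1122 L/s; V = ΣQ_DR·Δt = 8.078 × 10^6 L.
Runoff depth d = V / A = 13.93 mm.
C = d / P = 13.93 / 77 = 0.18.

C ≈ 0.18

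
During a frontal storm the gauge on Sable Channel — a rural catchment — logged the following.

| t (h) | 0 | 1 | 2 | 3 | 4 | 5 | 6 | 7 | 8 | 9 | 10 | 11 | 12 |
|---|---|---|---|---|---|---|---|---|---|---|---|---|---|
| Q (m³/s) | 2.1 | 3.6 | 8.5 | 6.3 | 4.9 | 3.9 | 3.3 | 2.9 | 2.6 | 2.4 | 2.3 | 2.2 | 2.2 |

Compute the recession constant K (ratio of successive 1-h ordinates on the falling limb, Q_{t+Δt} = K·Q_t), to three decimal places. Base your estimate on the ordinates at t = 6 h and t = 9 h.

Using the recession-limb readings at t = 6 h and t = 9 h: Q falls from 3.3 to 2.4 m³/s over 3 intervals.
K = (Q₂/Q₁)^(1/3) = (2.4/3.3)^(1/3) = 0.899.

K ≈ 0.899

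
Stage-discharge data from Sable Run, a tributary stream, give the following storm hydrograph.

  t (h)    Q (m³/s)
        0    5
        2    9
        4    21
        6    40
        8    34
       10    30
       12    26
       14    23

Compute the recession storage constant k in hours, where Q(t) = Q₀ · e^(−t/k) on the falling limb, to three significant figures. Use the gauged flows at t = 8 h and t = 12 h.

On the falling limb, Q drops from 34 to 26 m³/s between t = 8 h and t = 12 h (Δt = 4 h).
k = −Δt / ln(Q₂/Q₁) = −4 / ln(26/34) = 14.9 h.

k ≈ 14.9 h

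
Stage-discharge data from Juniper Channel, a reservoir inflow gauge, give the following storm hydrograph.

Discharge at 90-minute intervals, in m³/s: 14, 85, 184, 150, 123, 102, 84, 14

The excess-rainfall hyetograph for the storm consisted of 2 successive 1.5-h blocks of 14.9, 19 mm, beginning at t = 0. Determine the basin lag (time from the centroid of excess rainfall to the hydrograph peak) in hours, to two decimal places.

t_L ≈ 1.41 h

Centroid of excess rainfall: t_c = Σ P_i·t̄_i / ΣP_i = 1.5907 h (block centres at 0.75, 2.25 h).
Hydrograph peak occurs at t = 3 h, so basin lag t_L = 3 − 1.5907 = 1.41 h.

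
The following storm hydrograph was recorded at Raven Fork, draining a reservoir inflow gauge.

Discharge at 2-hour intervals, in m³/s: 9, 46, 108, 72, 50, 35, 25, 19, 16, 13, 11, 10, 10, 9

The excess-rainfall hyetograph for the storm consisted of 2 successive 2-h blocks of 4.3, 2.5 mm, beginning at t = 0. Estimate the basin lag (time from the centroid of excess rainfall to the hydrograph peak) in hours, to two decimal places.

t_L ≈ 2.26 h

Centroid of excess rainfall: t_c = Σ P_i·t̄_i / ΣP_i = 1.7353 h (block centres at 1, 3 h).
Hydrograph peak occurs at t = 4 h, so basin lag t_L = 4 − 1.7353 = 2.26 h.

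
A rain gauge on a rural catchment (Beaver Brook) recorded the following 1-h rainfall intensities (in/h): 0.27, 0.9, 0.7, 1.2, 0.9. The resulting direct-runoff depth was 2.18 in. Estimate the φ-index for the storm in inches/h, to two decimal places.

Only the 4 blocks with intensity above φ contribute runoff: 0.9, 0.7, 1.2, 0.9 in/h.
Σ(I−φ)·Δt = d  ⇒  (0.9+0.7+1.2+0.9 − 4φ)·1 = 2.18
φ = (3.700 − 2.18/1) / 4 = 0.38 in/h.

φ ≈ 0.38 in/h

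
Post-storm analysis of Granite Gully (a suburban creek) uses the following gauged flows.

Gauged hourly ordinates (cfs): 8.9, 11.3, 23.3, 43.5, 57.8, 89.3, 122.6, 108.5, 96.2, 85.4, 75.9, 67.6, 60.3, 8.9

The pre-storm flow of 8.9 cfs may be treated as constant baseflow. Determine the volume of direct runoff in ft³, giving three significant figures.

V ≈ 2.65 × 10^6 ft³

Direct-runoff ordinates (Q − Q_b): 0.0, 2.4, 14.4, 34.6, 48.9, 80.4, 113.7, 99.6, 87.3, 76.5, 67.0, 58.7, 51.4, 0.0 cfs.
ΣQ_DR = 734.9 cfs.
With Δt = 1 h = 3600 s, V = ΣQ_DR · Δt = 734.9 × 3600 = 2.65 × 10^6 ft³.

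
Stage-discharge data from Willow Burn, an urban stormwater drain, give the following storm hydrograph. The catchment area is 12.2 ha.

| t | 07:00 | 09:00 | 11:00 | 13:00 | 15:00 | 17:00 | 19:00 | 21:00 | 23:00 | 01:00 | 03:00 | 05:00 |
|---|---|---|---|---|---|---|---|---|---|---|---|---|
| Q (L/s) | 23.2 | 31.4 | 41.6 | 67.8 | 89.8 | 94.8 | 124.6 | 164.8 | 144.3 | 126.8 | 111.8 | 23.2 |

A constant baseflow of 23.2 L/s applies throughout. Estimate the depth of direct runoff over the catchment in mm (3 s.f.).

d ≈ 45.2 mm

Direct runoff: 0.0, 8.2, 18.4, 44.6, 66.6, 71.6, 101.4, 141.6, 121.1, 103.6, 88.6, 0.0 L/s; ΣQ_DR = 765.7 L/s.
V = ΣQ_DR · Δt = 765.7 × 7200 s = 5.513 × 10^6 L.
Over A = 12.2 ha, depth = V / A = 45.2 mm.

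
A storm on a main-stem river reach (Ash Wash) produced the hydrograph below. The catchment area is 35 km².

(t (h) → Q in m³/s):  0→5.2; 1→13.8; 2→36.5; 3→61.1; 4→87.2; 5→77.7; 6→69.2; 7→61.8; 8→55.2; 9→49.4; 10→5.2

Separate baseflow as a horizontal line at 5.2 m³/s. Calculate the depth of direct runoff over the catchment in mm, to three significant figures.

d ≈ 47.8 mm

Direct runoff: 0.0, 8.6, 31.3, 55.9, 82.0, 72.5, 64.0, 56.6, 50.0, 44.2, 0.0 m³/s; ΣQ_DR = 465.1 m³/s.
V = ΣQ_DR · Δt = 465.1 × 3600 s = 1.674 × 10^6 m³.
Over A = 35 km², depth = V / A = 47.8 mm.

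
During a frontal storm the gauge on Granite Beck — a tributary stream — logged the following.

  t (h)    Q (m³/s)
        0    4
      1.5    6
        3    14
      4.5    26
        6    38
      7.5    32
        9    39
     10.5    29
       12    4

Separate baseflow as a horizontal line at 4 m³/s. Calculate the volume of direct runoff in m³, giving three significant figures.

V ≈ 8.42 × 10^5 m³

Direct-runoff ordinates (Q − Q_b): 0.0, 2.0, 10.0, 22.0, 34.0, 28.0, 35.0, 25.0, 0.0 m³/s.
ΣQ_DR = 156.0 m³/s.
With Δt = 1.5 h = 5400 s, V = ΣQ_DR · Δt = 156.0 × 5400 = 8.42 × 10^5 m³.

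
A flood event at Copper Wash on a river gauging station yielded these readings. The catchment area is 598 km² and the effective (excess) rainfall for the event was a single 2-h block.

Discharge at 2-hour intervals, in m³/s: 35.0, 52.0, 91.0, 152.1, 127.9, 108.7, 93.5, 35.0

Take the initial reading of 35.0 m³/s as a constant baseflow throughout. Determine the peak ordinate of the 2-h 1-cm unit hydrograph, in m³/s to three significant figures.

Direct runoff: 0.0, 17.0, 56.0, 117.1, 92.9, 73.7, 58.5, 0.0 m³/s; ΣQ_DR = 415.2 m³/s, peak = 117.1 m³/s.
Runoff depth d = ΣQ_DR·Δt / A = 415.2 × 7200 / (598 km²) = 4.999 mm.
The 1-cm UH is the DRH scaled by (10 mm)/d, so U_p = 117.1 × 10/4.999 = 234 m³/s.

U_p ≈ 234 m³/s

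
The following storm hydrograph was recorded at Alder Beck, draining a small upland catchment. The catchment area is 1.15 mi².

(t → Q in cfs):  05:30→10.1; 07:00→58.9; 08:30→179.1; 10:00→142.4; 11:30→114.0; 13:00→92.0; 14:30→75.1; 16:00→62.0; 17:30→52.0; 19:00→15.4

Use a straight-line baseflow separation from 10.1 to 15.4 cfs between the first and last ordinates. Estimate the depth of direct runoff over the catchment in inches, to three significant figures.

d ≈ 1.36 in

Direct runoff: 0.00, 48.21, 167.82, 130.53, 101.54, 78.96, 61.47, 47.78, 37.19, 0.00 cfs; ΣQ_DR = 673.5 cfs.
V = ΣQ_DR · Δt = 673.5 × 5400 s = 3.637 × 10^6 ft³.
Over A = 1.15 mi², depth = V / A = 1.36 in.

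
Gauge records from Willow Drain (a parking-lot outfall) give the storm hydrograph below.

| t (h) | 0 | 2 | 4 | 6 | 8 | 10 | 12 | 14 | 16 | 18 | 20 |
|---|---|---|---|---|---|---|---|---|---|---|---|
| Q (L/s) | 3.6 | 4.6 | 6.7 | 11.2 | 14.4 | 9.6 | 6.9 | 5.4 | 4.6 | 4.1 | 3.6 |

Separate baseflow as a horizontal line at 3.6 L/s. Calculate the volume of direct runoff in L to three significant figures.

Direct-runoff ordinates (Q − Q_b): 0.0, 1.0, 3.1, 7.6, 10.8, 6.0, 3.3, 1.8, 1.0, 0.5, 0.0 L/s.
ΣQ_DR = 35.10 L/s.
With Δt = 2 h = 7200 s, V = ΣQ_DR · Δt = 35.10 × 7200 = 2.53 × 10^5 L.

V ≈ 2.53 × 10^5 L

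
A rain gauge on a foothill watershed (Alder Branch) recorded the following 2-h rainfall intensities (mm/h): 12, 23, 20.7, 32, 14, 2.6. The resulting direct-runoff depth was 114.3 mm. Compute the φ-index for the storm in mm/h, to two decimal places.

φ ≈ 8.91 mm/h

Only the 5 blocks with intensity above φ contribute runoff: 12, 23, 20.7, 32, 14 mm/h.
Σ(I−φ)·Δt = d  ⇒  (12+23+20.7+32+14 − 5φ)·2 = 114.3
φ = (101.7 − 114.3/2) / 5 = 8.91 mm/h.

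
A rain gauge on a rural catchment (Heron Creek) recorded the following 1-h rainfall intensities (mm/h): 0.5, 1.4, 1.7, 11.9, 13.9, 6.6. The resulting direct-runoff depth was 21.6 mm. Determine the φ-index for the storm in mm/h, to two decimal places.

Only the 3 blocks with intensity above φ contribute runoff: 11.9, 13.9, 6.6 mm/h.
Σ(I−φ)·Δt = d  ⇒  (11.9+13.9+6.6 − 3φ)·1 = 21.6
φ = (32.40 − 21.6/1) / 3 = 3.60 mm/h.

φ ≈ 3.60 mm/h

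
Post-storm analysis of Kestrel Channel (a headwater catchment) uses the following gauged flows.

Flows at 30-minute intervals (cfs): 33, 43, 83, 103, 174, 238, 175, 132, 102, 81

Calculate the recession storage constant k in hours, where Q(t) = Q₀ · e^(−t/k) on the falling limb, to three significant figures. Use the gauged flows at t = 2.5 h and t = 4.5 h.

k ≈ 1.86 h

On the falling limb, Q drops from 238 to 81 cfs between t = 2.5 h and t = 4.5 h (Δt = 2 h).
k = −Δt / ln(Q₂/Q₁) = −2 / ln(81/238) = 1.86 h.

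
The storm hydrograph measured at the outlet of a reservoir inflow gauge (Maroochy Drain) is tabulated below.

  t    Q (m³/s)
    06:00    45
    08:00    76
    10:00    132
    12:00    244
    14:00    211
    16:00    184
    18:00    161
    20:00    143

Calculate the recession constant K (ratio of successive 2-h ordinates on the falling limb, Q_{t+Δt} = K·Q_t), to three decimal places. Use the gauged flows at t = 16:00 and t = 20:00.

Using the recession-limb readings at t = 16:00 and t = 20:00: Q falls from 184 to 143 m³/s over 2 intervals.
K = (Q₂/Q₁)^(1/2) = (143/184)^(1/2) = 0.882.

K ≈ 0.882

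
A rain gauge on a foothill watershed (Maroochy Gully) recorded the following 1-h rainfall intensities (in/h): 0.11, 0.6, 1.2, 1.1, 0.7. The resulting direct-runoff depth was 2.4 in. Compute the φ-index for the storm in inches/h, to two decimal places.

φ ≈ 0.30 in/h

Only the 4 blocks with intensity above φ contribute runoff: 0.6, 1.2, 1.1, 0.7 in/h.
Σ(I−φ)·Δt = d  ⇒  (0.6+1.2+1.1+0.7 − 4φ)·1 = 2.4
φ = (3.600 − 2.4/1) / 4 = 0.30 in/h.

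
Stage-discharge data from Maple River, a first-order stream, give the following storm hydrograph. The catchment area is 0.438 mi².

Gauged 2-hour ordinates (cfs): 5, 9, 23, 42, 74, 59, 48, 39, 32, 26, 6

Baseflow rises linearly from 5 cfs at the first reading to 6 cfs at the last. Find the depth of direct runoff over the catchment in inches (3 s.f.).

Direct runoff: 0.00, 3.90, 17.80, 36.70, 68.60, 53.50, 42.40, 33.30, 26.20, 20.10, 0.00 cfs; ΣQ_DR = 302.5 cfs.
V = ΣQ_DR · Δt = 302.5 × 7200 s = 2.178 × 10^6 ft³.
Over A = 0.438 mi², depth = V / A = 2.14 in.

d ≈ 2.14 in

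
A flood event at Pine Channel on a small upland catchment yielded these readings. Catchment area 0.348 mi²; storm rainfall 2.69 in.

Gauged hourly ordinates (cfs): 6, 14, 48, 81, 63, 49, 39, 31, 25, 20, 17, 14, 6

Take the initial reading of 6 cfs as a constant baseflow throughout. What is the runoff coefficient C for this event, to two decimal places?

ΣQ_DR = 335.0 cfs; V = ΣQ_DR·Δt = 1.206 × 10^6 ft³.
Runoff depth d = V / A = 1.492 in.
C = d / P = 1.492 / 2.69 = 0.55.

C ≈ 0.55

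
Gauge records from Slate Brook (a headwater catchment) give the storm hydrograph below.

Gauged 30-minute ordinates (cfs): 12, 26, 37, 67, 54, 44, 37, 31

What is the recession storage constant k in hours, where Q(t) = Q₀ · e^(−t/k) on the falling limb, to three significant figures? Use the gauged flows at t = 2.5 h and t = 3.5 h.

On the falling limb, Q drops from 44 to 31 cfs between t = 2.5 h and t = 3.5 h (Δt = 1 h).
k = −Δt / ln(Q₂/Q₁) = −1 / ln(31/44) = 2.86 h.

k ≈ 2.86 h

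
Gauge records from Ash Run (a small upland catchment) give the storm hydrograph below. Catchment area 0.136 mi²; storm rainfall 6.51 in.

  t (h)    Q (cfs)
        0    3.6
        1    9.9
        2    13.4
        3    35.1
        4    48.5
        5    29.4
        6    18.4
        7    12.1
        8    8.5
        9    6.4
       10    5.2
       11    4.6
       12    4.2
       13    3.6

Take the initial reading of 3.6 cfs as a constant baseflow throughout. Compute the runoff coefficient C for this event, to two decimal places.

ΣQ_DR = 152.5 cfs; V = ΣQ_DR·Δt = 5.490 × 10^5 ft³.
Runoff depth d = V / A = 1.738 in.
C = d / P = 1.738 / 6.51 = 0.27.

C ≈ 0.27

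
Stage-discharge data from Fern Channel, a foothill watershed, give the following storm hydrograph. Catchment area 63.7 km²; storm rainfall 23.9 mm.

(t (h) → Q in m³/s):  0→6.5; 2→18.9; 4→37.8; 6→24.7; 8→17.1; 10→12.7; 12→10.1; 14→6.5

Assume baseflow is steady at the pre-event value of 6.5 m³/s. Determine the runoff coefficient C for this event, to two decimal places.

C ≈ 0.39

ΣQ_DR = 82.30 m³/s; V = ΣQ_DR·Δt = 5.926 × 10^5 m³.
Runoff depth d = V / A = 9.302 mm.
C = d / P = 9.302 / 23.9 = 0.39.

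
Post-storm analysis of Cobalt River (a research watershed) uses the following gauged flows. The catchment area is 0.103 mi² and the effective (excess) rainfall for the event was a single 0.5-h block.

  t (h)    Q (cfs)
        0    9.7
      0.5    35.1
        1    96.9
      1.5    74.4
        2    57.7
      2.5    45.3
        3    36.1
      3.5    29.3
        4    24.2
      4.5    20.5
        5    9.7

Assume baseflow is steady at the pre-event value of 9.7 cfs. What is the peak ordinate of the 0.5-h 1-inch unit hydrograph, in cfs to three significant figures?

Direct runoff: 0.0, 25.4, 87.2, 64.7, 48.0, 35.6, 26.4, 19.6, 14.5, 10.8, 0.0 cfs; ΣQ_DR = 332.2 cfs, peak = 87.2 cfs.
Runoff depth d = ΣQ_DR·Δt / A = 332.2 × 1800 / (0.103 mi²) = 2.499 in.
The 1-inch UH is the DRH scaled by (1 in)/d, so U_p = 87.2 × 1/2.499 = 34.9 cfs.

U_p ≈ 34.9 cfs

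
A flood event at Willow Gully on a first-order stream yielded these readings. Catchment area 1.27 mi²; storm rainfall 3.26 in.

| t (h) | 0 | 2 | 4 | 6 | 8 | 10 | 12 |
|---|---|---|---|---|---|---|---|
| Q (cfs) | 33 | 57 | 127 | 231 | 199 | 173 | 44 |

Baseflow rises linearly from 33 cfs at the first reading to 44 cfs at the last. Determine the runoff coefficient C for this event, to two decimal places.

ΣQ_DR = 594.5 cfs; V = ΣQ_DR·Δt = 4.280 × 10^6 ft³.
Runoff depth d = V / A = 1.451 in.
C = d / P = 1.451 / 3.26 = 0.45.

C ≈ 0.45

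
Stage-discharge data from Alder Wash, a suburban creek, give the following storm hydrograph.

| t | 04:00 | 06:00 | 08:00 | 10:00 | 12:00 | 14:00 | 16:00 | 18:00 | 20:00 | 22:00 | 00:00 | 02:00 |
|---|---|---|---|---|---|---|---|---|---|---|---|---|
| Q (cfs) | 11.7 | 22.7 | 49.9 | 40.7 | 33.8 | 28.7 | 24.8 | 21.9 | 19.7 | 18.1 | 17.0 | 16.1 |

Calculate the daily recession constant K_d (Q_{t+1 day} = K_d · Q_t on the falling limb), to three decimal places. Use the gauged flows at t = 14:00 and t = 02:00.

K_d ≈ 0.315

Between t = 14:00 and t = 02:00 the flow falls from 28.7 to 16.1 cfs over 6×2 h = 12 h.
Per-interval ratio K = (16.1/28.7)^(1/6) = 0.9081; K_d = K^(24/2) = 0.315.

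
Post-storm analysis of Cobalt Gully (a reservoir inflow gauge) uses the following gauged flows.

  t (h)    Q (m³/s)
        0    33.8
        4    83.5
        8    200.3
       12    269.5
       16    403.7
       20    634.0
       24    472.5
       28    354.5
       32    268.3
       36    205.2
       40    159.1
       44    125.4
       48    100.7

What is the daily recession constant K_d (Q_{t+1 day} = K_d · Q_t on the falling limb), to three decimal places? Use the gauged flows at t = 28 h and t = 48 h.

K_d ≈ 0.221

Between t = 28 h and t = 48 h the flow falls from 354.5 to 100.7 m³/s over 5×4 h = 20 h.
Per-interval ratio K = (100.7/354.5)^(1/5) = 0.7775; K_d = K^(24/4) = 0.221.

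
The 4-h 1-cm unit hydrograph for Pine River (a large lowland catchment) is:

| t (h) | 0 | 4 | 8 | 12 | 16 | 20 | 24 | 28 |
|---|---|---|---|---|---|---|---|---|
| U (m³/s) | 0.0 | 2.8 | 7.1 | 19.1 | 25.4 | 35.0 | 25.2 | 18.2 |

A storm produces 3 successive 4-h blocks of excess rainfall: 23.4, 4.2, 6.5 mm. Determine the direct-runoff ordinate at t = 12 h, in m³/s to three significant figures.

Q ≈ 49.5 m³/s

By discrete convolution, Q_j = Σ (P_i / 10 mm) · U_{j−i}.
At t = 12 h (j=3): Q = (23.4/10)·19.1 + (4.2/10)·7.1 + (6.5/10)·2.8 = 49.5 m³/s.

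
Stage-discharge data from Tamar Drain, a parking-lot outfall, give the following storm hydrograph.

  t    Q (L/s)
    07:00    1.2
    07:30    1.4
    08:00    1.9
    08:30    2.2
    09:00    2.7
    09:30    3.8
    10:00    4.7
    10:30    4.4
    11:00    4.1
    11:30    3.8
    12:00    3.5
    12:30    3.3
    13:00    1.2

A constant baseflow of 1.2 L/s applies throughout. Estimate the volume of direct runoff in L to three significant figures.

Direct-runoff ordinates (Q − Q_b): 0.0, 0.2, 0.7, 1.0, 1.5, 2.6, 3.5, 3.2, 2.9, 2.6, 2.3, 2.1, 0.0 L/s.
ΣQ_DR = 22.60 L/s.
With Δt = 0.5 h = 1800 s, V = ΣQ_DR · Δt = 22.60 × 1800 = 40700 L.

V ≈ 40700 L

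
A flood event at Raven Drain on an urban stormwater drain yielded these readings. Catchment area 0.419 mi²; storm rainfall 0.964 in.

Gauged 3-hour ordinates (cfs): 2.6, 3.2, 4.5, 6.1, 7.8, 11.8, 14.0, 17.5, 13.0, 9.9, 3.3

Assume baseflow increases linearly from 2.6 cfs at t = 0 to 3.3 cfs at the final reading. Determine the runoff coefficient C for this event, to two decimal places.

C ≈ 0.70

ΣQ_DR = 61.25 cfs; V = ΣQ_DR·Δt = 6.615 × 10^5 ft³.
Runoff depth d = V / A = 0.6796 in.
C = d / P = 0.6796 / 0.964 = 0.70.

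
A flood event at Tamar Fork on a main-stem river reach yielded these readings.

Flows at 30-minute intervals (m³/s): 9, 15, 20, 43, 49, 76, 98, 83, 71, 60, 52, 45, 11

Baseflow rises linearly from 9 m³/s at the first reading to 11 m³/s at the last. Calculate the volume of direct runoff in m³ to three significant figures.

V ≈ 9.04 × 10^5 m³

Direct-runoff ordinates (Q − Q_b): 0.00, 5.83, 10.67, 33.50, 39.33, 66.17, 88.00, 72.83, 60.67, 49.50, 41.33, 34.17, 0.00 m³/s.
ΣQ_DR = 502.0 m³/s.
With Δt = 0.5 h = 1800 s, V = ΣQ_DR · Δt = 502.0 × 1800 = 9.04 × 10^5 m³.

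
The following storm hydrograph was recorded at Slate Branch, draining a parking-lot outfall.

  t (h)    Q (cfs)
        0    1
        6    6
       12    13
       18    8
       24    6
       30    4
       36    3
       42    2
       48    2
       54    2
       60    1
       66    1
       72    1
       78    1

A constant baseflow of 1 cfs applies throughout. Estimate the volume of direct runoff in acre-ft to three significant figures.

V ≈ 18.3 acre-ft

Direct-runoff ordinates (Q − Q_b): 0.0, 5.0, 12.0, 7.0, 5.0, 3.0, 2.0, 1.0, 1.0, 1.0, 0.0, 0.0, 0.0, 0.0 cfs.
ΣQ_DR = 37.00 cfs.
With Δt = 6 h = 21600 s, V = ΣQ_DR · Δt = 37.00 × 21600 = 7.99 × 10^5 ft³ = 18.3 acre-ft.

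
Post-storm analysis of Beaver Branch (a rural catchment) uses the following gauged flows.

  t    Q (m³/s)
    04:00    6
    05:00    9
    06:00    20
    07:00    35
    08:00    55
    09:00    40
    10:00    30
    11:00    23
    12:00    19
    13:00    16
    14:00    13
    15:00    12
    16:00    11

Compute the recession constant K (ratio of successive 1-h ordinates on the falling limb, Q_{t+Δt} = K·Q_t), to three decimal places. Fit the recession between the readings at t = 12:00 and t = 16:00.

Using the recession-limb readings at t = 12:00 and t = 16:00: Q falls from 19 to 11 m³/s over 4 intervals.
K = (Q₂/Q₁)^(1/4) = (11/19)^(1/4) = 0.872.

K ≈ 0.872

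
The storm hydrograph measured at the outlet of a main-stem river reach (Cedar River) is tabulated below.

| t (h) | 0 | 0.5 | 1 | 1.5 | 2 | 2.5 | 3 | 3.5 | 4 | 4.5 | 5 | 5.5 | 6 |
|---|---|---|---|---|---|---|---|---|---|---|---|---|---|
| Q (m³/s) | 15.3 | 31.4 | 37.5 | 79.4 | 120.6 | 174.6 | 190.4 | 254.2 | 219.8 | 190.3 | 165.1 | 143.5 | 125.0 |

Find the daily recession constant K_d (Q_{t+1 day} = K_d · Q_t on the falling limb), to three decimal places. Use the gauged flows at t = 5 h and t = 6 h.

Between t = 5 h and t = 6 h the flow falls from 165.1 to 125.0 m³/s over 2×0.5 h = 1 h.
Per-interval ratio K = (125.0/165.1)^(1/2) = 0.8701; K_d = K^(24/0.5) = 0.001.

K_d ≈ 0.001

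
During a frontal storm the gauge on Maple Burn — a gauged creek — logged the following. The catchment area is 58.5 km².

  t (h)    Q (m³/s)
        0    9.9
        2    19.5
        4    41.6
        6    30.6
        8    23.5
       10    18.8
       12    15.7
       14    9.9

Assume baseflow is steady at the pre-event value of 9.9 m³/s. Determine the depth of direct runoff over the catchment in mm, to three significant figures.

d ≈ 11.1 mm

Direct runoff: 0.0, 9.6, 31.7, 20.7, 13.6, 8.9, 5.8, 0.0 m³/s; ΣQ_DR = 90.30 m³/s.
V = ΣQ_DR · Δt = 90.30 × 7200 s = 6.502 × 10^5 m³.
Over A = 58.5 km², depth = V / A = 11.1 mm.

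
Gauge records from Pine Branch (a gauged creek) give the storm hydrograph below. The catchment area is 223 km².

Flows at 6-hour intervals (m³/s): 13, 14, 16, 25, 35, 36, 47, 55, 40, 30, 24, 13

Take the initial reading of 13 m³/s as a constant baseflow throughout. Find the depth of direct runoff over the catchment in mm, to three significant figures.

d ≈ 18.6 mm

Direct runoff: 0.0, 1.0, 3.0, 12.0, 22.0, 23.0, 34.0, 42.0, 27.0, 17.0, 11.0, 0.0 m³/s; ΣQ_DR = 192.0 m³/s.
V = ΣQ_DR · Δt = 192.0 × 21600 s = 4.147 × 10^6 m³.
Over A = 223 km², depth = V / A = 18.6 mm.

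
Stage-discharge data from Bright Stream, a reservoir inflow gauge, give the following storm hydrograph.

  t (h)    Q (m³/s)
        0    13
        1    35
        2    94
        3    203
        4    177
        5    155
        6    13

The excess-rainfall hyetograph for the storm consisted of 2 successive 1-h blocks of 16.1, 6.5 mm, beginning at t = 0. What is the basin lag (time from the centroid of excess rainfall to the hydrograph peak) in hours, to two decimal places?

Centroid of excess rainfall: t_c = Σ P_i·t̄_i / ΣP_i = 0.7876 h (block centres at 0.5, 1.5 h).
Hydrograph peak occurs at t = 3 h, so basin lag t_L = 3 − 0.7876 = 2.21 h.

t_L ≈ 2.21 h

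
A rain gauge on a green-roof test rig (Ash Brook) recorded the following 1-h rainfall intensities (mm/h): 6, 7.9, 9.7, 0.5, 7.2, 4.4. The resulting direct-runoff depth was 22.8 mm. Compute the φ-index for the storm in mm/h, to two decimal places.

Only the 5 blocks with intensity above φ contribute runoff: 6, 7.9, 9.7, 7.2, 4.4 mm/h.
Σ(I−φ)·Δt = d  ⇒  (6+7.9+9.7+7.2+4.4 − 5φ)·1 = 22.8
φ = (35.20 − 22.8/1) / 5 = 2.48 mm/h.

φ ≈ 2.48 mm/h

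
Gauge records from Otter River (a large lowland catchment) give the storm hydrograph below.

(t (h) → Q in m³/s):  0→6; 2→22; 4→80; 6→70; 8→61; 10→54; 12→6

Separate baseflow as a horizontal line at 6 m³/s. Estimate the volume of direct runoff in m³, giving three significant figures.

Direct-runoff ordinates (Q − Q_b): 0.0, 16.0, 74.0, 64.0, 55.0, 48.0, 0.0 m³/s.
ΣQ_DR = 257.0 m³/s.
With Δt = 2 h = 7200 s, V = ΣQ_DR · Δt = 257.0 × 7200 = 1.85 × 10^6 m³.

V ≈ 1.85 × 10^6 m³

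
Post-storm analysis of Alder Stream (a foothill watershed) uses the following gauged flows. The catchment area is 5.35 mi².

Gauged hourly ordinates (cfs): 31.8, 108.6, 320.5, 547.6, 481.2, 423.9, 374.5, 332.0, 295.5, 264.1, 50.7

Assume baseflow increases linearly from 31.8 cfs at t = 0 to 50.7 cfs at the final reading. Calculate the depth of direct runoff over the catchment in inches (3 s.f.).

d ≈ 0.804 in

Direct runoff: 0.00, 74.91, 284.92, 510.13, 441.84, 382.65, 331.36, 286.97, 248.58, 215.29, 0.00 cfs; ΣQ_DR = 2777 cfs.
V = ΣQ_DR · Δt = 2777 × 3600 s = 9.996 × 10^6 ft³.
Over A = 5.35 mi², depth = V / A = 0.804 in.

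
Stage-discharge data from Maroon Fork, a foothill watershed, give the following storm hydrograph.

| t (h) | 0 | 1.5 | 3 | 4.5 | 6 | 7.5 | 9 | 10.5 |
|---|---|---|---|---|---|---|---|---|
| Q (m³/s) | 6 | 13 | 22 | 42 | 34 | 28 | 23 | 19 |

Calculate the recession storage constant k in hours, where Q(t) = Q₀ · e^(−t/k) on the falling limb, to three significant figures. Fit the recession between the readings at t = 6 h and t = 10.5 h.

On the falling limb, Q drops from 34 to 19 m³/s between t = 6 h and t = 10.5 h (Δt = 4.5 h).
k = −Δt / ln(Q₂/Q₁) = −4.5 / ln(19/34) = 7.73 h.

k ≈ 7.73 h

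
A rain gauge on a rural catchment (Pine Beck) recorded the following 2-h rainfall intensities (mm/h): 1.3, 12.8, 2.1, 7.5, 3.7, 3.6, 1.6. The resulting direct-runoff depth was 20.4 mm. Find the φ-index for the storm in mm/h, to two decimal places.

φ ≈ 5.05 mm/h

Only the 2 blocks with intensity above φ contribute runoff: 12.8, 7.5 mm/h.
Σ(I−φ)·Δt = d  ⇒  (12.8+7.5 − 2φ)·2 = 20.4
φ = (20.30 − 20.4/2) / 2 = 5.05 mm/h.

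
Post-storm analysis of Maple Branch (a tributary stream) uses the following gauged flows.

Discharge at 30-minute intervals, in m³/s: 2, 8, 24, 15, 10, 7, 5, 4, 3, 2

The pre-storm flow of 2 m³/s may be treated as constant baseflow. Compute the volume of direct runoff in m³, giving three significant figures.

Direct-runoff ordinates (Q − Q_b): 0.0, 6.0, 22.0, 13.0, 8.0, 5.0, 3.0, 2.0, 1.0, 0.0 m³/s.
ΣQ_DR = 60.00 m³/s.
With Δt = 0.5 h = 1800 s, V = ΣQ_DR · Δt = 60.00 × 1800 = 1.08 × 10^5 m³.

V ≈ 1.08 × 10^5 m³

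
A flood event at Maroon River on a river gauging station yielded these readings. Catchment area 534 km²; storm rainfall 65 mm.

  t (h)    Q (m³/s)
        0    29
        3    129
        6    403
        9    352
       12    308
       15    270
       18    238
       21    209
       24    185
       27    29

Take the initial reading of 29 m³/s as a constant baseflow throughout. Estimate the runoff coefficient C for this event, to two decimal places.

ΣQ_DR = 1862 m³/s; V = ΣQ_DR·Δt = 2.011 × 10^7 m³.
Runoff depth d = V / A = 37.66 mm.
C = d / P = 37.66 / 65 = 0.58.

C ≈ 0.58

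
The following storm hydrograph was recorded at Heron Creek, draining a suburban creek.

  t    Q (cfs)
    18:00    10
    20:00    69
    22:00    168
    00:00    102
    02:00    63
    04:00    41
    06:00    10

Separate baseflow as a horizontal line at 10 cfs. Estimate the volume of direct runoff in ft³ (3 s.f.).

Direct-runoff ordinates (Q − Q_b): 0.0, 59.0, 158.0, 92.0, 53.0, 31.0, 0.0 cfs.
ΣQ_DR = 393.0 cfs.
With Δt = 2 h = 7200 s, V = ΣQ_DR · Δt = 393.0 × 7200 = 2.83 × 10^6 ft³.

V ≈ 2.83 × 10^6 ft³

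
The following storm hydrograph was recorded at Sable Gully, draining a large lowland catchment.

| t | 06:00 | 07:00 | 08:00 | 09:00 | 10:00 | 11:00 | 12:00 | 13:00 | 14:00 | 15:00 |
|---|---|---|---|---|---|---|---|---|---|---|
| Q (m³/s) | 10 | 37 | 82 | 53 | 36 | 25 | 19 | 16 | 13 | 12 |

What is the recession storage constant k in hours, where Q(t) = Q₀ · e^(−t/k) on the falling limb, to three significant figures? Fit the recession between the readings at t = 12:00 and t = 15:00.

On the falling limb, Q drops from 19 to 12 m³/s between t = 12:00 and t = 15:00 (Δt = 3 h).
k = −Δt / ln(Q₂/Q₁) = −3 / ln(12/19) = 6.53 h.

k ≈ 6.53 h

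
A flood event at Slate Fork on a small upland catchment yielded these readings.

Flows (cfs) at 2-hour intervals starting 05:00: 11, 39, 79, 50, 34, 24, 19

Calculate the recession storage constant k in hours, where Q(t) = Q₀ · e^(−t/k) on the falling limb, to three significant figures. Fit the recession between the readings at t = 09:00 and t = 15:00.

k ≈ 5.04 h

On the falling limb, Q drops from 79 to 24 cfs between t = 09:00 and t = 15:00 (Δt = 6 h).
k = −Δt / ln(Q₂/Q₁) = −6 / ln(24/79) = 5.04 h.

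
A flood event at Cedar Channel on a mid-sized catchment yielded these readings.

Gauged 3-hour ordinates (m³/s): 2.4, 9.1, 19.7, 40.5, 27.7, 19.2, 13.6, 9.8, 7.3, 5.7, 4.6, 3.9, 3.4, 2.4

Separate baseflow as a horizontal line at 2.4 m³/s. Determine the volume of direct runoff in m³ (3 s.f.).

V ≈ 1.47 × 10^6 m³

Direct-runoff ordinates (Q − Q_b): 0.0, 6.7, 17.3, 38.1, 25.3, 16.8, 11.2, 7.4, 4.9, 3.3, 2.2, 1.5, 1.0, 0.0 m³/s.
ΣQ_DR = 135.7 m³/s.
With Δt = 3 h = 10800 s, V = ΣQ_DR · Δt = 135.7 × 10800 = 1.47 × 10^6 m³.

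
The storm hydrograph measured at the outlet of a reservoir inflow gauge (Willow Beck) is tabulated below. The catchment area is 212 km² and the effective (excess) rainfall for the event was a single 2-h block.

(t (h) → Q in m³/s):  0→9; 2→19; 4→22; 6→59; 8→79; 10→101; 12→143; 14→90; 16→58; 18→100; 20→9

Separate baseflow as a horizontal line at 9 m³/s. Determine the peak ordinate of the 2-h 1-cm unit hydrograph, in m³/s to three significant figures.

U_p ≈ 66.9 m³/s

Direct runoff: 0.0, 10.0, 13.0, 50.0, 70.0, 92.0, 134.0, 81.0, 49.0, 91.0, 0.0 m³/s; ΣQ_DR = 590.0 m³/s, peak = 134.0 m³/s.
Runoff depth d = ΣQ_DR·Δt / A = 590.0 × 7200 / (212 km²) = 20.04 mm.
The 1-cm UH is the DRH scaled by (10 mm)/d, so U_p = 134.0 × 10/20.04 = 66.9 m³/s.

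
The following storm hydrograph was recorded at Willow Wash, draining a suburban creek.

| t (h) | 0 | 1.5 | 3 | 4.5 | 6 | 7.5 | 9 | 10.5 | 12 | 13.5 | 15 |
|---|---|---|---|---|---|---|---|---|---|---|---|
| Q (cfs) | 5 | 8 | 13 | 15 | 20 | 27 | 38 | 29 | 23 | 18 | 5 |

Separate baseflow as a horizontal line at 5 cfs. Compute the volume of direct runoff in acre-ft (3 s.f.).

Direct-runoff ordinates (Q − Q_b): 0.0, 3.0, 8.0, 10.0, 15.0, 22.0, 33.0, 24.0, 18.0, 13.0, 0.0 cfs.
ΣQ_DR = 146.0 cfs.
With Δt = 1.5 h = 5400 s, V = ΣQ_DR · Δt = 146.0 × 5400 = 7.88 × 10^5 ft³ = 18.1 acre-ft.

V ≈ 18.1 acre-ft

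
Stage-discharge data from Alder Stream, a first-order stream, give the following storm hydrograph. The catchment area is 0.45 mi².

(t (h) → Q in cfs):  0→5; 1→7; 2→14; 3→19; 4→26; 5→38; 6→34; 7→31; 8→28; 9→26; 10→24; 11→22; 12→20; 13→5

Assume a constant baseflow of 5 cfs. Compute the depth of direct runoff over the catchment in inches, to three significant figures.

d ≈ 0.789 in

Direct runoff: 0.0, 2.0, 9.0, 14.0, 21.0, 33.0, 29.0, 26.0, 23.0, 21.0, 19.0, 17.0, 15.0, 0.0 cfs; ΣQ_DR = 229.0 cfs.
V = ΣQ_DR · Δt = 229.0 × 3600 s = 8.244 × 10^5 ft³.
Over A = 0.45 mi², depth = V / A = 0.789 in.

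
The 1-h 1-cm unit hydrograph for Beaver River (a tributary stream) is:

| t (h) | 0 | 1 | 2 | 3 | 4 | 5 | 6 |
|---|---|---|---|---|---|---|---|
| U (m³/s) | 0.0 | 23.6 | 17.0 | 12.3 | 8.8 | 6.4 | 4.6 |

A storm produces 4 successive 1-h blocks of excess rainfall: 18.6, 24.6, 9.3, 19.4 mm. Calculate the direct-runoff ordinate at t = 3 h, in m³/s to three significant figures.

Q ≈ 86.6 m³/s

By discrete convolution, Q_j = Σ (P_i / 10 mm) · U_{j−i}.
At t = 3 h (j=3): Q = (18.6/10)·12.3 + (24.6/10)·17.0 + (9.3/10)·23.6 + (19.4/10)·0.0 = 86.6 m³/s.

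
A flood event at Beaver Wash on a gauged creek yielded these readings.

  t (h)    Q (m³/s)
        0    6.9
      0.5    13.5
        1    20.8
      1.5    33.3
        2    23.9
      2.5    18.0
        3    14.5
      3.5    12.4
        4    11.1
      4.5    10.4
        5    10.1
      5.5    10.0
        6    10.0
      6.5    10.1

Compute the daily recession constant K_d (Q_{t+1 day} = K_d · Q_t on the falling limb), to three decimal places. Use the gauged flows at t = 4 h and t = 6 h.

Between t = 4 h and t = 6 h the flow falls from 11.1 to 10.0 m³/s over 4×0.5 h = 2 h.
Per-interval ratio K = (10.0/11.1)^(1/4) = 0.9742; K_d = K^(24/0.5) = 0.286.

K_d ≈ 0.286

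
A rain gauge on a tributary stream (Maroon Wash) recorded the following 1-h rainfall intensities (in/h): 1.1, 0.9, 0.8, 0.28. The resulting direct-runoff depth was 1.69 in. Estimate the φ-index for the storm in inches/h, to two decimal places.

Only the 3 blocks with intensity above φ contribute runoff: 1.1, 0.9, 0.8 in/h.
Σ(I−φ)·Δt = d  ⇒  (1.1+0.9+0.8 − 3φ)·1 = 1.69
φ = (2.800 − 1.69/1) / 3 = 0.37 in/h.

φ ≈ 0.37 in/h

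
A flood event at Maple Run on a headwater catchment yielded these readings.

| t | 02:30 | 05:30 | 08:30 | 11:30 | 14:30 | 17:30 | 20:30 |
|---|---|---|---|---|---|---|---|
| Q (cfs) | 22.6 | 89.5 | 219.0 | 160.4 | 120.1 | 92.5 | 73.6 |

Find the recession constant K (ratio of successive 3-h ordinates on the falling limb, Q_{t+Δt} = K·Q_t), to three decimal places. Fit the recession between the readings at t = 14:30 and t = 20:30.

Using the recession-limb readings at t = 14:30 and t = 20:30: Q falls from 120.1 to 73.6 cfs over 2 intervals.
K = (Q₂/Q₁)^(1/2) = (73.6/120.1)^(1/2) = 0.783.

K ≈ 0.783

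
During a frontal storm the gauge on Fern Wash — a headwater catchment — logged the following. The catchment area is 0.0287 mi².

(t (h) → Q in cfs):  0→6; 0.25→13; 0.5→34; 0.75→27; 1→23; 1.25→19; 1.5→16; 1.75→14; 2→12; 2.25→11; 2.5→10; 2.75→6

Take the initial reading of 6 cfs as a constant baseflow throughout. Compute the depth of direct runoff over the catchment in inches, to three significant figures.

d ≈ 1.61 in

Direct runoff: 0.0, 7.0, 28.0, 21.0, 17.0, 13.0, 10.0, 8.0, 6.0, 5.0, 4.0, 0.0 cfs; ΣQ_DR = 119.0 cfs.
V = ΣQ_DR · Δt = 119.0 × 900 s = 1.071 × 10^5 ft³.
Over A = 0.0287 mi², depth = V / A = 1.61 in.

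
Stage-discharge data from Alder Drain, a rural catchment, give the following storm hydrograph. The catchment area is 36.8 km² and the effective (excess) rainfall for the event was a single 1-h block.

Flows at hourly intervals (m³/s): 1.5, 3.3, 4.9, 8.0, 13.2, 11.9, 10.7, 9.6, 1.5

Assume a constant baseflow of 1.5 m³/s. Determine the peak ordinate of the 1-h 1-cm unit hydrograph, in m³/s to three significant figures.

Direct runoff: 0.0, 1.8, 3.4, 6.5, 11.7, 10.4, 9.2, 8.1, 0.0 m³/s; ΣQ_DR = 51.10 m³/s, peak = 11.7 m³/s.
Runoff depth d = ΣQ_DR·Δt / A = 51.10 × 3600 / (36.8 km²) = 4.999 mm.
The 1-cm UH is the DRH scaled by (10 mm)/d, so U_p = 11.7 × 10/4.999 = 23.4 m³/s.

U_p ≈ 23.4 m³/s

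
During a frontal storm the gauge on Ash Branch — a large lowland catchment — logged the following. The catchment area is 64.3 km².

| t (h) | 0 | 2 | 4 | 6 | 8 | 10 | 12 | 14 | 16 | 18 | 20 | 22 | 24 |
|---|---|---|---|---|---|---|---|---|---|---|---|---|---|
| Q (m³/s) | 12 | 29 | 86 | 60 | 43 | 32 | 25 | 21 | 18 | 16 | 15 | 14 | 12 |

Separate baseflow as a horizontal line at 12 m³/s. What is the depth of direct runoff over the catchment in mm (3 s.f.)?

Direct runoff: 0.0, 17.0, 74.0, 48.0, 31.0, 20.0, 13.0, 9.0, 6.0, 4.0, 3.0, 2.0, 0.0 m³/s; ΣQ_DR = 227.0 m³/s.
V = ΣQ_DR · Δt = 227.0 × 7200 s = 1.634 × 10^6 m³.
Over A = 64.3 km², depth = V / A = 25.4 mm.

d ≈ 25.4 mm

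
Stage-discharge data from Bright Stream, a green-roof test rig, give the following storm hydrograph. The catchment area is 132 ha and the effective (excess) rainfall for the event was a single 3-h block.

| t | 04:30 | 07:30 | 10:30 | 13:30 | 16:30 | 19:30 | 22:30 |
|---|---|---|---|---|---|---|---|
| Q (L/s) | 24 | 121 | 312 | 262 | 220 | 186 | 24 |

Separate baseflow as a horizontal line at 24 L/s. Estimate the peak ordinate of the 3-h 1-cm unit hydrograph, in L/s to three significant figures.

U_p ≈ 359 L/s

Direct runoff: 0.0, 97.0, 288.0, 238.0, 196.0, 162.0, 0.0 L/s; ΣQ_DR = 981.0 L/s, peak = 288.0 L/s.
Runoff depth d = ΣQ_DR·Δt / A = 981.0 × 10800 / (132 ha) = 8.026 mm.
The 1-cm UH is the DRH scaled by (10 mm)/d, so U_p = 288.0 × 10/8.026 = 359 L/s.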